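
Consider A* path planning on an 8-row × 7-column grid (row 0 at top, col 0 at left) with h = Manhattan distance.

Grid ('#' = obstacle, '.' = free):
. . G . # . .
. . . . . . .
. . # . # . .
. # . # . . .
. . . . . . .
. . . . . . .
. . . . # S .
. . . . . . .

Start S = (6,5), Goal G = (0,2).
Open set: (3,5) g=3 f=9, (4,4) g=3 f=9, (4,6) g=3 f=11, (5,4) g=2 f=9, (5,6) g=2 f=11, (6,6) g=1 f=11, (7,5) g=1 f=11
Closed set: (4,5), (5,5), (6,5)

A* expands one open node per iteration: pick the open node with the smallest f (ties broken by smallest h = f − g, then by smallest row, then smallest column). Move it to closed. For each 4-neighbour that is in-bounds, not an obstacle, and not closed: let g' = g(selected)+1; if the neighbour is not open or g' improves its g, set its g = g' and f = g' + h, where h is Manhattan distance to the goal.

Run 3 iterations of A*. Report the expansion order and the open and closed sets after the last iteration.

order=[(3,5) → (2,5) → (1,5)]; open=[(0,5) g=6 f=9, (1,4) g=6 f=9, (1,6) g=6 f=11, (2,6) g=5 f=11, (3,4) g=4 f=9, (3,6) g=4 f=11, (4,4) g=3 f=9, (4,6) g=3 f=11, (5,4) g=2 f=9, (5,6) g=2 f=11, (6,6) g=1 f=11, (7,5) g=1 f=11]; closed=[(1,5), (2,5), (3,5), (4,5), (5,5), (6,5)]

step 1: expand (3,5) (f=9, h=6) → closed; open now [(2,5) g=4 f=9, (3,4) g=4 f=9, (3,6) g=4 f=11, (4,4) g=3 f=9, (4,6) g=3 f=11, (5,4) g=2 f=9, (5,6) g=2 f=11, (6,6) g=1 f=11, (7,5) g=1 f=11]
step 2: expand (2,5) (f=9, h=5) → closed; open now [(1,5) g=5 f=9, (2,6) g=5 f=11, (3,4) g=4 f=9, (3,6) g=4 f=11, (4,4) g=3 f=9, (4,6) g=3 f=11, (5,4) g=2 f=9, (5,6) g=2 f=11, (6,6) g=1 f=11, (7,5) g=1 f=11]
step 3: expand (1,5) (f=9, h=4) → closed; open now [(0,5) g=6 f=9, (1,4) g=6 f=9, (1,6) g=6 f=11, (2,6) g=5 f=11, (3,4) g=4 f=9, (3,6) g=4 f=11, (4,4) g=3 f=9, (4,6) g=3 f=11, (5,4) g=2 f=9, (5,6) g=2 f=11, (6,6) g=1 f=11, (7,5) g=1 f=11]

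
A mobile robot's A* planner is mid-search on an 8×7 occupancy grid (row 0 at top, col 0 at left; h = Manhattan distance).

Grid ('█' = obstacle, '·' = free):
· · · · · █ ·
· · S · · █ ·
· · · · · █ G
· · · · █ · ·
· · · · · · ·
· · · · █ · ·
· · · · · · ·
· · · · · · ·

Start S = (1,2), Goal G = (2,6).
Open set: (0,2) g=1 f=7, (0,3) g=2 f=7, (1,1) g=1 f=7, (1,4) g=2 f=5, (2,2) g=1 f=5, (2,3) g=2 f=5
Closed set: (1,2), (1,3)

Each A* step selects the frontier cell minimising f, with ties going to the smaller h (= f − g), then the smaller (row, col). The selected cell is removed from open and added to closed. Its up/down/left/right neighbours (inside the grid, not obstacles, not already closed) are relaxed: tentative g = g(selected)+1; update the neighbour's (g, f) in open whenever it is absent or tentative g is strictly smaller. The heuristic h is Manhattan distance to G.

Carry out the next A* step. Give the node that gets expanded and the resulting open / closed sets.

step 1: expand (1,4) (f=5, h=3) → closed; open now [(0,2) g=1 f=7, (0,3) g=2 f=7, (0,4) g=3 f=7, (1,1) g=1 f=7, (2,2) g=1 f=5, (2,3) g=2 f=5, (2,4) g=3 f=5]

expanded=(1,4); open=[(0,2) g=1 f=7, (0,3) g=2 f=7, (0,4) g=3 f=7, (1,1) g=1 f=7, (2,2) g=1 f=5, (2,3) g=2 f=5, (2,4) g=3 f=5]; closed=[(1,2), (1,3), (1,4)]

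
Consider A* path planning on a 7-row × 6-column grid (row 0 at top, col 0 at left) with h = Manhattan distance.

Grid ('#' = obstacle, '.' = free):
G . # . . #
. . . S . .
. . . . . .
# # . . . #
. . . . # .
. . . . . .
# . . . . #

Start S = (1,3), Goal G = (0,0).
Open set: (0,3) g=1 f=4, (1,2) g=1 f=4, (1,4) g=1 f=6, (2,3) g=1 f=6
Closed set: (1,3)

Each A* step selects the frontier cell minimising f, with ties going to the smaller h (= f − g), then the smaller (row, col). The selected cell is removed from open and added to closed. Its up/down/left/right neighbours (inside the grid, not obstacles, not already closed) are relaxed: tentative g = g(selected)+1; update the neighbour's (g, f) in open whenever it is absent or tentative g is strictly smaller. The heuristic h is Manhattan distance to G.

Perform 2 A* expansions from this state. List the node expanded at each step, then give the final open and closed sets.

order=[(0,3) → (1,2)]; open=[(0,4) g=2 f=6, (1,1) g=2 f=4, (1,4) g=1 f=6, (2,2) g=2 f=6, (2,3) g=1 f=6]; closed=[(0,3), (1,2), (1,3)]

step 1: expand (0,3) (f=4, h=3) → closed; open now [(0,4) g=2 f=6, (1,2) g=1 f=4, (1,4) g=1 f=6, (2,3) g=1 f=6]
step 2: expand (1,2) (f=4, h=3) → closed; open now [(0,4) g=2 f=6, (1,1) g=2 f=4, (1,4) g=1 f=6, (2,2) g=2 f=6, (2,3) g=1 f=6]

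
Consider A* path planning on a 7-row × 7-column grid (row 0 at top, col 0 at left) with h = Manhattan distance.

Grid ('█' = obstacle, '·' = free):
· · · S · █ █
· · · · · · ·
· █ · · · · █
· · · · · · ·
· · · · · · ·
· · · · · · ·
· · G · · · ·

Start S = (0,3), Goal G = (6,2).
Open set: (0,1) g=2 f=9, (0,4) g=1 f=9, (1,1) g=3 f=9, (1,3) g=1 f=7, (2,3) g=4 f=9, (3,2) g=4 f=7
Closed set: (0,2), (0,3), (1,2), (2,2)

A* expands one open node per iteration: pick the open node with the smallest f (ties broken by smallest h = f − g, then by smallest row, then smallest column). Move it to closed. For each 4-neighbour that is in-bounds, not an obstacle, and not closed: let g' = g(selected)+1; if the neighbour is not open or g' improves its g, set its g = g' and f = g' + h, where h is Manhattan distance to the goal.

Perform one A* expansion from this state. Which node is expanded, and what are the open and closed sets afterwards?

step 1: expand (3,2) (f=7, h=3) → closed; open now [(0,1) g=2 f=9, (0,4) g=1 f=9, (1,1) g=3 f=9, (1,3) g=1 f=7, (2,3) g=4 f=9, (3,1) g=5 f=9, (3,3) g=5 f=9, (4,2) g=5 f=7]

expanded=(3,2); open=[(0,1) g=2 f=9, (0,4) g=1 f=9, (1,1) g=3 f=9, (1,3) g=1 f=7, (2,3) g=4 f=9, (3,1) g=5 f=9, (3,3) g=5 f=9, (4,2) g=5 f=7]; closed=[(0,2), (0,3), (1,2), (2,2), (3,2)]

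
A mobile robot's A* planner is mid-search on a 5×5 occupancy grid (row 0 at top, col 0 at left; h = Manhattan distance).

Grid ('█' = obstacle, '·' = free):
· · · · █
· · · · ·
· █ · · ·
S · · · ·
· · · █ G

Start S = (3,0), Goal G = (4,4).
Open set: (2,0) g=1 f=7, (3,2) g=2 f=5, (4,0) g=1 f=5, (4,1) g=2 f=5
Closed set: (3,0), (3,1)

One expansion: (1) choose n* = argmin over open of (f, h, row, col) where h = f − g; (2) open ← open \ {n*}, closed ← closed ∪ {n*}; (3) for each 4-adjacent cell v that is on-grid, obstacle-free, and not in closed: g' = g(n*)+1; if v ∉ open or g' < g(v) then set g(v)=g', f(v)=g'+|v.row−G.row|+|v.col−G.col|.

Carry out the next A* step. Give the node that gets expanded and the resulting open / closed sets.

step 1: expand (3,2) (f=5, h=3) → closed; open now [(2,0) g=1 f=7, (2,2) g=3 f=7, (3,3) g=3 f=5, (4,0) g=1 f=5, (4,1) g=2 f=5, (4,2) g=3 f=5]

expanded=(3,2); open=[(2,0) g=1 f=7, (2,2) g=3 f=7, (3,3) g=3 f=5, (4,0) g=1 f=5, (4,1) g=2 f=5, (4,2) g=3 f=5]; closed=[(3,0), (3,1), (3,2)]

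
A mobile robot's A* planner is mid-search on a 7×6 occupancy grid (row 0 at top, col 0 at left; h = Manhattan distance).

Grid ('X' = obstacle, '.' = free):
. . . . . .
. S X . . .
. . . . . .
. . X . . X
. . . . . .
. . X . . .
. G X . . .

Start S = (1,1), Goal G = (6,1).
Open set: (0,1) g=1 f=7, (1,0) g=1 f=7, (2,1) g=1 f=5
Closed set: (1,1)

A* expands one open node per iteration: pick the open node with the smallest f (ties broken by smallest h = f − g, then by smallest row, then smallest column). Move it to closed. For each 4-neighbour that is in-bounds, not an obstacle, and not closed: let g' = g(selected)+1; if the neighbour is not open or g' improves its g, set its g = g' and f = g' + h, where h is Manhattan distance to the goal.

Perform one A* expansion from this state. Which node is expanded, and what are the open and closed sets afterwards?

step 1: expand (2,1) (f=5, h=4) → closed; open now [(0,1) g=1 f=7, (1,0) g=1 f=7, (2,0) g=2 f=7, (2,2) g=2 f=7, (3,1) g=2 f=5]

expanded=(2,1); open=[(0,1) g=1 f=7, (1,0) g=1 f=7, (2,0) g=2 f=7, (2,2) g=2 f=7, (3,1) g=2 f=5]; closed=[(1,1), (2,1)]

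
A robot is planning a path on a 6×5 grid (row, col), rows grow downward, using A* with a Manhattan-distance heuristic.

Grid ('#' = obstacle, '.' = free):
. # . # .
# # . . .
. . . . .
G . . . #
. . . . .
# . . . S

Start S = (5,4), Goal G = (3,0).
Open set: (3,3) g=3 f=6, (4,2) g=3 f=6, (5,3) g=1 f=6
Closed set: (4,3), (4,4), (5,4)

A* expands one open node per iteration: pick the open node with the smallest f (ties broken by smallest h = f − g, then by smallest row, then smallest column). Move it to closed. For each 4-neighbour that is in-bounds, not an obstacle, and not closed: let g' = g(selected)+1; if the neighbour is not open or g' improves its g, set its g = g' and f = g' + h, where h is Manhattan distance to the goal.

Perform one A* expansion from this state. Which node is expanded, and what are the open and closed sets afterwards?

expanded=(3,3); open=[(2,3) g=4 f=8, (3,2) g=4 f=6, (4,2) g=3 f=6, (5,3) g=1 f=6]; closed=[(3,3), (4,3), (4,4), (5,4)]

step 1: expand (3,3) (f=6, h=3) → closed; open now [(2,3) g=4 f=8, (3,2) g=4 f=6, (4,2) g=3 f=6, (5,3) g=1 f=6]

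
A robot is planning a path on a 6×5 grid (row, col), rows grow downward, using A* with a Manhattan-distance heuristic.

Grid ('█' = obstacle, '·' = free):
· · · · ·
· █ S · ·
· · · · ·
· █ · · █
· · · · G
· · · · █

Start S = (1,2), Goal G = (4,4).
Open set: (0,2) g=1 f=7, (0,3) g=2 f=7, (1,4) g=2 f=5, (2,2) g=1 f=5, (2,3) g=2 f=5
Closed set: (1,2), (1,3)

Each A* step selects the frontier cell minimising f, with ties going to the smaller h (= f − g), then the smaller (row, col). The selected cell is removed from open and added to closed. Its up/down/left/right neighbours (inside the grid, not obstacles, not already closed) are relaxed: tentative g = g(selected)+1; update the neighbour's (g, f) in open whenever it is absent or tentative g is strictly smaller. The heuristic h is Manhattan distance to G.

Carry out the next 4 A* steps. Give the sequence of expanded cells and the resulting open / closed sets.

step 1: expand (1,4) (f=5, h=3) → closed; open now [(0,2) g=1 f=7, (0,3) g=2 f=7, (0,4) g=3 f=7, (2,2) g=1 f=5, (2,3) g=2 f=5, (2,4) g=3 f=5]
step 2: expand (2,4) (f=5, h=2) → closed; open now [(0,2) g=1 f=7, (0,3) g=2 f=7, (0,4) g=3 f=7, (2,2) g=1 f=5, (2,3) g=2 f=5]
step 3: expand (2,3) (f=5, h=3) → closed; open now [(0,2) g=1 f=7, (0,3) g=2 f=7, (0,4) g=3 f=7, (2,2) g=1 f=5, (3,3) g=3 f=5]
step 4: expand (3,3) (f=5, h=2) → closed; open now [(0,2) g=1 f=7, (0,3) g=2 f=7, (0,4) g=3 f=7, (2,2) g=1 f=5, (3,2) g=4 f=7, (4,3) g=4 f=5]

order=[(1,4) → (2,4) → (2,3) → (3,3)]; open=[(0,2) g=1 f=7, (0,3) g=2 f=7, (0,4) g=3 f=7, (2,2) g=1 f=5, (3,2) g=4 f=7, (4,3) g=4 f=5]; closed=[(1,2), (1,3), (1,4), (2,3), (2,4), (3,3)]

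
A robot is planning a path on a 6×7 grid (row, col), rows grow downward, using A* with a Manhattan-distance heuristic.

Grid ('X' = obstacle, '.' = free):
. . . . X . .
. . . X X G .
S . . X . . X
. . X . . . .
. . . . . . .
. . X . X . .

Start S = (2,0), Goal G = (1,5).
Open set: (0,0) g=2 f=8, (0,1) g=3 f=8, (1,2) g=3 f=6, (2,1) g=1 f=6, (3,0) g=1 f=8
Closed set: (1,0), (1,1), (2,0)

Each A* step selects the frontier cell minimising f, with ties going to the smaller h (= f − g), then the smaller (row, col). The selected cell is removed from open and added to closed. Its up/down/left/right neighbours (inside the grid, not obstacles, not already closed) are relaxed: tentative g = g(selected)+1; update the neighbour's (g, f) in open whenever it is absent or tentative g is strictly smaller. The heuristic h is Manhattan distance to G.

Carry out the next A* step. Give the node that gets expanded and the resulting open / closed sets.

expanded=(1,2); open=[(0,0) g=2 f=8, (0,1) g=3 f=8, (0,2) g=4 f=8, (2,1) g=1 f=6, (2,2) g=4 f=8, (3,0) g=1 f=8]; closed=[(1,0), (1,1), (1,2), (2,0)]

step 1: expand (1,2) (f=6, h=3) → closed; open now [(0,0) g=2 f=8, (0,1) g=3 f=8, (0,2) g=4 f=8, (2,1) g=1 f=6, (2,2) g=4 f=8, (3,0) g=1 f=8]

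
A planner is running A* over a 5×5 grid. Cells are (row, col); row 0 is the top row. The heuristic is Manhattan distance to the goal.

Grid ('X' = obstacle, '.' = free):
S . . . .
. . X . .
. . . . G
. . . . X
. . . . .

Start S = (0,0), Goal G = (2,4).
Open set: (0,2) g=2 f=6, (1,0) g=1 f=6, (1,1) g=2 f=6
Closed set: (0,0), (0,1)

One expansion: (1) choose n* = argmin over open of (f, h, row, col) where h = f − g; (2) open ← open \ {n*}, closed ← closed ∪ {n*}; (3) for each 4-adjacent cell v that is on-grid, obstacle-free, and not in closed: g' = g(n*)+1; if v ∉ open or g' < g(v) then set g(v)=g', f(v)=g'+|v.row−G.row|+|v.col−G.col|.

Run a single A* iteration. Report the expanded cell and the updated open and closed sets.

expanded=(0,2); open=[(0,3) g=3 f=6, (1,0) g=1 f=6, (1,1) g=2 f=6]; closed=[(0,0), (0,1), (0,2)]

step 1: expand (0,2) (f=6, h=4) → closed; open now [(0,3) g=3 f=6, (1,0) g=1 f=6, (1,1) g=2 f=6]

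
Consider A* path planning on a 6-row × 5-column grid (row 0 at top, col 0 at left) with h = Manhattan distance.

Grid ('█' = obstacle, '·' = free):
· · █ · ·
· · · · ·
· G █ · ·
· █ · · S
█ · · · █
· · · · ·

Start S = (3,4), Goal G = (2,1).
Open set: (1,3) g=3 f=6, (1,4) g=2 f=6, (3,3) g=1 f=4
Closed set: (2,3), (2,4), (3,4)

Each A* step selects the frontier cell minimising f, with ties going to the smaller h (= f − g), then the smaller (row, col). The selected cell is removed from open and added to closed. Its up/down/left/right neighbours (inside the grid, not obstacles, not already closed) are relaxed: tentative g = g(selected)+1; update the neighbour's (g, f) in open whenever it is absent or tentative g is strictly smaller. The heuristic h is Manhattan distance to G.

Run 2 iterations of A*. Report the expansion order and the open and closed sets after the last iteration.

step 1: expand (3,3) (f=4, h=3) → closed; open now [(1,3) g=3 f=6, (1,4) g=2 f=6, (3,2) g=2 f=4, (4,3) g=2 f=6]
step 2: expand (3,2) (f=4, h=2) → closed; open now [(1,3) g=3 f=6, (1,4) g=2 f=6, (4,2) g=3 f=6, (4,3) g=2 f=6]

order=[(3,3) → (3,2)]; open=[(1,3) g=3 f=6, (1,4) g=2 f=6, (4,2) g=3 f=6, (4,3) g=2 f=6]; closed=[(2,3), (2,4), (3,2), (3,3), (3,4)]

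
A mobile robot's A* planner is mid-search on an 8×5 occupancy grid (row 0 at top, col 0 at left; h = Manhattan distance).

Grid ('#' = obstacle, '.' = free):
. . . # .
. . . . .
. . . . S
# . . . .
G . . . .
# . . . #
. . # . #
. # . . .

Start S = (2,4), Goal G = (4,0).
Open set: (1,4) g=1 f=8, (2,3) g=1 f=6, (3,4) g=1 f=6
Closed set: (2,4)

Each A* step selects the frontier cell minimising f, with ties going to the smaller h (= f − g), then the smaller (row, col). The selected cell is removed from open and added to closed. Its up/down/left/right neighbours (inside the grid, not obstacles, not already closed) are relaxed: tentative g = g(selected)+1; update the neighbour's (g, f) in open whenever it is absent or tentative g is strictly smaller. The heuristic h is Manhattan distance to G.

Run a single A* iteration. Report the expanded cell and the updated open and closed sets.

step 1: expand (2,3) (f=6, h=5) → closed; open now [(1,3) g=2 f=8, (1,4) g=1 f=8, (2,2) g=2 f=6, (3,3) g=2 f=6, (3,4) g=1 f=6]

expanded=(2,3); open=[(1,3) g=2 f=8, (1,4) g=1 f=8, (2,2) g=2 f=6, (3,3) g=2 f=6, (3,4) g=1 f=6]; closed=[(2,3), (2,4)]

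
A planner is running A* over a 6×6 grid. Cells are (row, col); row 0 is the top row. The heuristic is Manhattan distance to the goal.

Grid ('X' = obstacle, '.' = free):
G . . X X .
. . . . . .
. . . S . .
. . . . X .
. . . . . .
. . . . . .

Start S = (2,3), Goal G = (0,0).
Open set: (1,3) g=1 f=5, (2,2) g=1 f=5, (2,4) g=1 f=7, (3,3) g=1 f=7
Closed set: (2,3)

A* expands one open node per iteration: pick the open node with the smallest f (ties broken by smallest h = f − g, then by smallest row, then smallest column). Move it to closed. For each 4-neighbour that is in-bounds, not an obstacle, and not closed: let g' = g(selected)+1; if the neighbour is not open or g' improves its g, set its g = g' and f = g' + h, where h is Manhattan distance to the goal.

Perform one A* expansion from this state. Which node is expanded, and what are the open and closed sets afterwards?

step 1: expand (1,3) (f=5, h=4) → closed; open now [(1,2) g=2 f=5, (1,4) g=2 f=7, (2,2) g=1 f=5, (2,4) g=1 f=7, (3,3) g=1 f=7]

expanded=(1,3); open=[(1,2) g=2 f=5, (1,4) g=2 f=7, (2,2) g=1 f=5, (2,4) g=1 f=7, (3,3) g=1 f=7]; closed=[(1,3), (2,3)]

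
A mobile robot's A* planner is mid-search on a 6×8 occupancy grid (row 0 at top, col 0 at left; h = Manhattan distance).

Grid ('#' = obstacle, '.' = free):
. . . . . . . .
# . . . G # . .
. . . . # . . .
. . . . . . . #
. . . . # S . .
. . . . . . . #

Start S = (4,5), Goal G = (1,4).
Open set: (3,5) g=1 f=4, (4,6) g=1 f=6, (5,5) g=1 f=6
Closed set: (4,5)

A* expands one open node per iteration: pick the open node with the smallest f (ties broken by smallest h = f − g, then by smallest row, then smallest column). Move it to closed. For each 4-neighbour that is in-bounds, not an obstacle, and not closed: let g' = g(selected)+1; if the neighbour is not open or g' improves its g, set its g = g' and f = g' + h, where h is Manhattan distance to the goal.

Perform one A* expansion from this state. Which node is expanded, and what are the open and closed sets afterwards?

step 1: expand (3,5) (f=4, h=3) → closed; open now [(2,5) g=2 f=4, (3,4) g=2 f=4, (3,6) g=2 f=6, (4,6) g=1 f=6, (5,5) g=1 f=6]

expanded=(3,5); open=[(2,5) g=2 f=4, (3,4) g=2 f=4, (3,6) g=2 f=6, (4,6) g=1 f=6, (5,5) g=1 f=6]; closed=[(3,5), (4,5)]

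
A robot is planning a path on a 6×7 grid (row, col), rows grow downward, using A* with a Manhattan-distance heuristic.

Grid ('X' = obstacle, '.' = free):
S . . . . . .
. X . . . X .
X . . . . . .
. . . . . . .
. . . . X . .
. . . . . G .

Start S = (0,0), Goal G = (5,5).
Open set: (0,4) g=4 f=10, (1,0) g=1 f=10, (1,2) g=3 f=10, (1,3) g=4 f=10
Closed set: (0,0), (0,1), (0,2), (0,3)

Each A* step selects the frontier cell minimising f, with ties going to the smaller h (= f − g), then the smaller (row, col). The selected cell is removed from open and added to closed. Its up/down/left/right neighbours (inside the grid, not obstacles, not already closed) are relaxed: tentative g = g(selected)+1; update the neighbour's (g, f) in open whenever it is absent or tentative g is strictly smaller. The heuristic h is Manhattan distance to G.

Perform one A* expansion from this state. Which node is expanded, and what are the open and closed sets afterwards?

step 1: expand (0,4) (f=10, h=6) → closed; open now [(0,5) g=5 f=10, (1,0) g=1 f=10, (1,2) g=3 f=10, (1,3) g=4 f=10, (1,4) g=5 f=10]

expanded=(0,4); open=[(0,5) g=5 f=10, (1,0) g=1 f=10, (1,2) g=3 f=10, (1,3) g=4 f=10, (1,4) g=5 f=10]; closed=[(0,0), (0,1), (0,2), (0,3), (0,4)]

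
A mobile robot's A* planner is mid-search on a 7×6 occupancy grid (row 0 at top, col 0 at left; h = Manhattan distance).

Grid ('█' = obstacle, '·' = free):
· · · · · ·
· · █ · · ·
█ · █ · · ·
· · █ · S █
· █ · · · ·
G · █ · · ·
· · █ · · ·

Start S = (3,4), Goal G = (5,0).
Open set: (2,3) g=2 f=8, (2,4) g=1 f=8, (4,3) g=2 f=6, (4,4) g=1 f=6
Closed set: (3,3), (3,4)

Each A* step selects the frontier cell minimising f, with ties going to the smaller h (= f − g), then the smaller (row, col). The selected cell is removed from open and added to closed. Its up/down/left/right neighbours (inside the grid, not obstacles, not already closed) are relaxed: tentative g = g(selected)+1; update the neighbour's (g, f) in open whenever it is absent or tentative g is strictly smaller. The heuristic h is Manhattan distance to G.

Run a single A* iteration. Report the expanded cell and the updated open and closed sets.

step 1: expand (4,3) (f=6, h=4) → closed; open now [(2,3) g=2 f=8, (2,4) g=1 f=8, (4,2) g=3 f=6, (4,4) g=1 f=6, (5,3) g=3 f=6]

expanded=(4,3); open=[(2,3) g=2 f=8, (2,4) g=1 f=8, (4,2) g=3 f=6, (4,4) g=1 f=6, (5,3) g=3 f=6]; closed=[(3,3), (3,4), (4,3)]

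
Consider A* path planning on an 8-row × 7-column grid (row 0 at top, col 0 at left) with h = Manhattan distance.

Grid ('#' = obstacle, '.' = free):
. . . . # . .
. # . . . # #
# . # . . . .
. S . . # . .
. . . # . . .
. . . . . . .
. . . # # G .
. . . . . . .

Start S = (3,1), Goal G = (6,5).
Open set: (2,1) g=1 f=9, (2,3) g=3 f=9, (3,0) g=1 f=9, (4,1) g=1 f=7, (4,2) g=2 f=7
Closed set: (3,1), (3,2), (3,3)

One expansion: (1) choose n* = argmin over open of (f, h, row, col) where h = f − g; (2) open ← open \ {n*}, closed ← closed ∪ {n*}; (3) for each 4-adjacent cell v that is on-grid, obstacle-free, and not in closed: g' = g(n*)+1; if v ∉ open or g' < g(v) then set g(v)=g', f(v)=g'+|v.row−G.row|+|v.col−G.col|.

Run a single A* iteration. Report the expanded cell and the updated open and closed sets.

expanded=(4,2); open=[(2,1) g=1 f=9, (2,3) g=3 f=9, (3,0) g=1 f=9, (4,1) g=1 f=7, (5,2) g=3 f=7]; closed=[(3,1), (3,2), (3,3), (4,2)]

step 1: expand (4,2) (f=7, h=5) → closed; open now [(2,1) g=1 f=9, (2,3) g=3 f=9, (3,0) g=1 f=9, (4,1) g=1 f=7, (5,2) g=3 f=7]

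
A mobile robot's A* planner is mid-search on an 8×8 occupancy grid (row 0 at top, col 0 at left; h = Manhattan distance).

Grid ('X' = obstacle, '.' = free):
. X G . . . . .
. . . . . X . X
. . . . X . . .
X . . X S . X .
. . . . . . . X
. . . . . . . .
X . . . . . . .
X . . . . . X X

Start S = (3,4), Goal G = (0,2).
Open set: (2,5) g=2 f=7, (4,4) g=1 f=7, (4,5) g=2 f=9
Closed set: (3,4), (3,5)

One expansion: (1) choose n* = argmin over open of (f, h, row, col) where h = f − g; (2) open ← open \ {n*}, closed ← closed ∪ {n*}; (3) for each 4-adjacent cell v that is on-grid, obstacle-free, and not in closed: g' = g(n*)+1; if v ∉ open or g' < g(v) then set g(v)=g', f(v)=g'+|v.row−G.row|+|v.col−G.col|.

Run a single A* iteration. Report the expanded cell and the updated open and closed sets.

step 1: expand (2,5) (f=7, h=5) → closed; open now [(2,6) g=3 f=9, (4,4) g=1 f=7, (4,5) g=2 f=9]

expanded=(2,5); open=[(2,6) g=3 f=9, (4,4) g=1 f=7, (4,5) g=2 f=9]; closed=[(2,5), (3,4), (3,5)]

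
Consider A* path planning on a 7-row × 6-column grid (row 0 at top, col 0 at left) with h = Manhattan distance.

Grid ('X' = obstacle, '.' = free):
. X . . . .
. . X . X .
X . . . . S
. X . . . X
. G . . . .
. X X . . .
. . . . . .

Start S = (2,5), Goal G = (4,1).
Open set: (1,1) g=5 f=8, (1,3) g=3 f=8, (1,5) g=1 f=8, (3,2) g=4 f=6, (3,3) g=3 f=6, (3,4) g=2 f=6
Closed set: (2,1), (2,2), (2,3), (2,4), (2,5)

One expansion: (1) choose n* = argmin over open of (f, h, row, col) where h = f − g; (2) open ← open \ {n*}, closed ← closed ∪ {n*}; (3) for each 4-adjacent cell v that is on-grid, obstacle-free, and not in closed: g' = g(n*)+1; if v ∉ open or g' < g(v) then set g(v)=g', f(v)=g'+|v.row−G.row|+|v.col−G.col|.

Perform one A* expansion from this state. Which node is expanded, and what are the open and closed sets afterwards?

expanded=(3,2); open=[(1,1) g=5 f=8, (1,3) g=3 f=8, (1,5) g=1 f=8, (3,3) g=3 f=6, (3,4) g=2 f=6, (4,2) g=5 f=6]; closed=[(2,1), (2,2), (2,3), (2,4), (2,5), (3,2)]

step 1: expand (3,2) (f=6, h=2) → closed; open now [(1,1) g=5 f=8, (1,3) g=3 f=8, (1,5) g=1 f=8, (3,3) g=3 f=6, (3,4) g=2 f=6, (4,2) g=5 f=6]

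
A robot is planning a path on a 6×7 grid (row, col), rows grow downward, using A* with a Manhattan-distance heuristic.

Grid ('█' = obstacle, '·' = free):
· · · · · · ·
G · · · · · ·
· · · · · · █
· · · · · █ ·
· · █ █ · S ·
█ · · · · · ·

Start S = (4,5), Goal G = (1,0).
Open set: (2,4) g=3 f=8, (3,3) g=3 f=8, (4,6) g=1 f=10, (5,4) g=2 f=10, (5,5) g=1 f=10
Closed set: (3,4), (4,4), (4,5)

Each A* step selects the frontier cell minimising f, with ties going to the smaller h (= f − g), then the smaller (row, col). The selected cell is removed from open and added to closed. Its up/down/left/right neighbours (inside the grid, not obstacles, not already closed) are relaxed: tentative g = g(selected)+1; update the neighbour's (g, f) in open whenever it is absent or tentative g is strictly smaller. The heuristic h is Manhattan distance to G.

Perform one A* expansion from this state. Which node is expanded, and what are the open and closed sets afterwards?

expanded=(2,4); open=[(1,4) g=4 f=8, (2,3) g=4 f=8, (2,5) g=4 f=10, (3,3) g=3 f=8, (4,6) g=1 f=10, (5,4) g=2 f=10, (5,5) g=1 f=10]; closed=[(2,4), (3,4), (4,4), (4,5)]

step 1: expand (2,4) (f=8, h=5) → closed; open now [(1,4) g=4 f=8, (2,3) g=4 f=8, (2,5) g=4 f=10, (3,3) g=3 f=8, (4,6) g=1 f=10, (5,4) g=2 f=10, (5,5) g=1 f=10]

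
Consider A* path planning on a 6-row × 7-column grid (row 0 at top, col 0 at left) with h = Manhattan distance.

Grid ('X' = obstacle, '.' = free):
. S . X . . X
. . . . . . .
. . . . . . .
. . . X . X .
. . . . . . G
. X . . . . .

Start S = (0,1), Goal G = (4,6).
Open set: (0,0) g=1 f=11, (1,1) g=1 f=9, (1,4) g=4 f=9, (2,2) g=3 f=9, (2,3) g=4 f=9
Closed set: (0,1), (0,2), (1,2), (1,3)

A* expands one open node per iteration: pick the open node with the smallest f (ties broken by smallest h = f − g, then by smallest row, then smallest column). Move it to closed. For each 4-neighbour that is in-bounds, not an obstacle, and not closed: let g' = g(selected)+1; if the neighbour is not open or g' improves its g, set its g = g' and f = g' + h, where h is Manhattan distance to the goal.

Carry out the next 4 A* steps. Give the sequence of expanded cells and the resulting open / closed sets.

step 1: expand (1,4) (f=9, h=5) → closed; open now [(0,0) g=1 f=11, (0,4) g=5 f=11, (1,1) g=1 f=9, (1,5) g=5 f=9, (2,2) g=3 f=9, (2,3) g=4 f=9, (2,4) g=5 f=9]
step 2: expand (1,5) (f=9, h=4) → closed; open now [(0,0) g=1 f=11, (0,4) g=5 f=11, (0,5) g=6 f=11, (1,1) g=1 f=9, (1,6) g=6 f=9, (2,2) g=3 f=9, (2,3) g=4 f=9, (2,4) g=5 f=9, (2,5) g=6 f=9]
step 3: expand (1,6) (f=9, h=3) → closed; open now [(0,0) g=1 f=11, (0,4) g=5 f=11, (0,5) g=6 f=11, (1,1) g=1 f=9, (2,2) g=3 f=9, (2,3) g=4 f=9, (2,4) g=5 f=9, (2,5) g=6 f=9, (2,6) g=7 f=9]
step 4: expand (2,6) (f=9, h=2) → closed; open now [(0,0) g=1 f=11, (0,4) g=5 f=11, (0,5) g=6 f=11, (1,1) g=1 f=9, (2,2) g=3 f=9, (2,3) g=4 f=9, (2,4) g=5 f=9, (2,5) g=6 f=9, (3,6) g=8 f=9]

order=[(1,4) → (1,5) → (1,6) → (2,6)]; open=[(0,0) g=1 f=11, (0,4) g=5 f=11, (0,5) g=6 f=11, (1,1) g=1 f=9, (2,2) g=3 f=9, (2,3) g=4 f=9, (2,4) g=5 f=9, (2,5) g=6 f=9, (3,6) g=8 f=9]; closed=[(0,1), (0,2), (1,2), (1,3), (1,4), (1,5), (1,6), (2,6)]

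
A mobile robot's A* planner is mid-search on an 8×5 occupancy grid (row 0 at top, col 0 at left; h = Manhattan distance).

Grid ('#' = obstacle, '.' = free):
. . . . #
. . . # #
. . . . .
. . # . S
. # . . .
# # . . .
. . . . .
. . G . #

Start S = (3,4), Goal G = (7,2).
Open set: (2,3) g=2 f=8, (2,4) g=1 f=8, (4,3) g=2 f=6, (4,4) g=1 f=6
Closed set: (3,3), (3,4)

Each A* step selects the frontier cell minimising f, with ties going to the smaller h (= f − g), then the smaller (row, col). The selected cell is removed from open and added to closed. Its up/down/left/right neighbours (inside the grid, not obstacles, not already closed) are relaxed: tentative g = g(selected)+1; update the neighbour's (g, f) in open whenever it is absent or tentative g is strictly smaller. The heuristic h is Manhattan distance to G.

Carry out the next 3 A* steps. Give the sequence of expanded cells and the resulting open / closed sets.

step 1: expand (4,3) (f=6, h=4) → closed; open now [(2,3) g=2 f=8, (2,4) g=1 f=8, (4,2) g=3 f=6, (4,4) g=1 f=6, (5,3) g=3 f=6]
step 2: expand (4,2) (f=6, h=3) → closed; open now [(2,3) g=2 f=8, (2,4) g=1 f=8, (4,4) g=1 f=6, (5,2) g=4 f=6, (5,3) g=3 f=6]
step 3: expand (5,2) (f=6, h=2) → closed; open now [(2,3) g=2 f=8, (2,4) g=1 f=8, (4,4) g=1 f=6, (5,3) g=3 f=6, (6,2) g=5 f=6]

order=[(4,3) → (4,2) → (5,2)]; open=[(2,3) g=2 f=8, (2,4) g=1 f=8, (4,4) g=1 f=6, (5,3) g=3 f=6, (6,2) g=5 f=6]; closed=[(3,3), (3,4), (4,2), (4,3), (5,2)]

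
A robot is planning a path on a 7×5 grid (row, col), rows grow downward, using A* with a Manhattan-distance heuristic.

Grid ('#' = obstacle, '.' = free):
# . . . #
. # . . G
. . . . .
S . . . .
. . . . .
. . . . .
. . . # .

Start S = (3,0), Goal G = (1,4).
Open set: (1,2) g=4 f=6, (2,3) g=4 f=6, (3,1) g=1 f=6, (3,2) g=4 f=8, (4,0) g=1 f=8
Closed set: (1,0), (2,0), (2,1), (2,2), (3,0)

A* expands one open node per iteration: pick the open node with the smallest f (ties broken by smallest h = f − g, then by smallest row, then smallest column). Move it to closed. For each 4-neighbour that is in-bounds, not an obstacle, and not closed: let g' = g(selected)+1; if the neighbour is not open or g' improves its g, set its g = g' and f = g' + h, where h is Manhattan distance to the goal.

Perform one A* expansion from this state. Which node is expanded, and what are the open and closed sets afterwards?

step 1: expand (1,2) (f=6, h=2) → closed; open now [(0,2) g=5 f=8, (1,3) g=5 f=6, (2,3) g=4 f=6, (3,1) g=1 f=6, (3,2) g=4 f=8, (4,0) g=1 f=8]

expanded=(1,2); open=[(0,2) g=5 f=8, (1,3) g=5 f=6, (2,3) g=4 f=6, (3,1) g=1 f=6, (3,2) g=4 f=8, (4,0) g=1 f=8]; closed=[(1,0), (1,2), (2,0), (2,1), (2,2), (3,0)]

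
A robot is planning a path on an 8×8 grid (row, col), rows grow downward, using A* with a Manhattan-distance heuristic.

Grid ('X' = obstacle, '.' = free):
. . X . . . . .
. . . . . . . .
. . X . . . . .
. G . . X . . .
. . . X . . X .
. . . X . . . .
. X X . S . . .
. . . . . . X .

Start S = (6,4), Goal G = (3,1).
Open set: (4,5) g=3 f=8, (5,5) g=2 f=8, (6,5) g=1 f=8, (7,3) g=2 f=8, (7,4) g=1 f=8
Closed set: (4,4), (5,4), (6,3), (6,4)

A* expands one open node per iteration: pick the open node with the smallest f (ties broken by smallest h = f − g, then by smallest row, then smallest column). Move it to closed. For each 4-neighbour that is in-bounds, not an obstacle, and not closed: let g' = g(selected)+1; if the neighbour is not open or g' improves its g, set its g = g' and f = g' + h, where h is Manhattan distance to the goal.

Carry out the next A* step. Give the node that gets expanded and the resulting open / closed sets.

step 1: expand (4,5) (f=8, h=5) → closed; open now [(3,5) g=4 f=8, (5,5) g=2 f=8, (6,5) g=1 f=8, (7,3) g=2 f=8, (7,4) g=1 f=8]

expanded=(4,5); open=[(3,5) g=4 f=8, (5,5) g=2 f=8, (6,5) g=1 f=8, (7,3) g=2 f=8, (7,4) g=1 f=8]; closed=[(4,4), (4,5), (5,4), (6,3), (6,4)]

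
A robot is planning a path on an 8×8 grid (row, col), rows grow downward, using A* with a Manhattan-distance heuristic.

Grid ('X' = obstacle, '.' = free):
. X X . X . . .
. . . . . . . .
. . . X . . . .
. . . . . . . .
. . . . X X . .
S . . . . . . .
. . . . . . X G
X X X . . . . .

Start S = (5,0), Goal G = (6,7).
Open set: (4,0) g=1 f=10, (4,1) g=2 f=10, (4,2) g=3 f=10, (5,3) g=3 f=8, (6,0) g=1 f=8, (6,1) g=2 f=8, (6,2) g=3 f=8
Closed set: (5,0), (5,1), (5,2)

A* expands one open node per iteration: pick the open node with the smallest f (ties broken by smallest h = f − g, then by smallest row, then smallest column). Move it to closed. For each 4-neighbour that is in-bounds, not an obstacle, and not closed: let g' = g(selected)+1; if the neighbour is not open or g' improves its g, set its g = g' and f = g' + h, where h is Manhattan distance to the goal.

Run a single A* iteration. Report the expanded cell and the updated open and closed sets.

step 1: expand (5,3) (f=8, h=5) → closed; open now [(4,0) g=1 f=10, (4,1) g=2 f=10, (4,2) g=3 f=10, (4,3) g=4 f=10, (5,4) g=4 f=8, (6,0) g=1 f=8, (6,1) g=2 f=8, (6,2) g=3 f=8, (6,3) g=4 f=8]

expanded=(5,3); open=[(4,0) g=1 f=10, (4,1) g=2 f=10, (4,2) g=3 f=10, (4,3) g=4 f=10, (5,4) g=4 f=8, (6,0) g=1 f=8, (6,1) g=2 f=8, (6,2) g=3 f=8, (6,3) g=4 f=8]; closed=[(5,0), (5,1), (5,2), (5,3)]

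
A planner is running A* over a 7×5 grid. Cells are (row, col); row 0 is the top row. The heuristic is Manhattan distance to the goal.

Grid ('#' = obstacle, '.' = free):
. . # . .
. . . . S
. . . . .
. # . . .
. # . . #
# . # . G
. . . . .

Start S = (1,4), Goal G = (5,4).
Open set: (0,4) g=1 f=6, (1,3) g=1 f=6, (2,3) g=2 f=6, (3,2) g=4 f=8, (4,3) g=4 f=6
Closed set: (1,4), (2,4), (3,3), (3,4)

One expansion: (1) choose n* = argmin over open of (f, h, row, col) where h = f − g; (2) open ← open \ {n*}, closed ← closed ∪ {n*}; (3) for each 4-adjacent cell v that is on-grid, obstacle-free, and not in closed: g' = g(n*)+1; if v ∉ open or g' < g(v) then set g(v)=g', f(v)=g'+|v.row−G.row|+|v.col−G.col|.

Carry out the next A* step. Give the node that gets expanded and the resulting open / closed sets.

expanded=(4,3); open=[(0,4) g=1 f=6, (1,3) g=1 f=6, (2,3) g=2 f=6, (3,2) g=4 f=8, (4,2) g=5 f=8, (5,3) g=5 f=6]; closed=[(1,4), (2,4), (3,3), (3,4), (4,3)]

step 1: expand (4,3) (f=6, h=2) → closed; open now [(0,4) g=1 f=6, (1,3) g=1 f=6, (2,3) g=2 f=6, (3,2) g=4 f=8, (4,2) g=5 f=8, (5,3) g=5 f=6]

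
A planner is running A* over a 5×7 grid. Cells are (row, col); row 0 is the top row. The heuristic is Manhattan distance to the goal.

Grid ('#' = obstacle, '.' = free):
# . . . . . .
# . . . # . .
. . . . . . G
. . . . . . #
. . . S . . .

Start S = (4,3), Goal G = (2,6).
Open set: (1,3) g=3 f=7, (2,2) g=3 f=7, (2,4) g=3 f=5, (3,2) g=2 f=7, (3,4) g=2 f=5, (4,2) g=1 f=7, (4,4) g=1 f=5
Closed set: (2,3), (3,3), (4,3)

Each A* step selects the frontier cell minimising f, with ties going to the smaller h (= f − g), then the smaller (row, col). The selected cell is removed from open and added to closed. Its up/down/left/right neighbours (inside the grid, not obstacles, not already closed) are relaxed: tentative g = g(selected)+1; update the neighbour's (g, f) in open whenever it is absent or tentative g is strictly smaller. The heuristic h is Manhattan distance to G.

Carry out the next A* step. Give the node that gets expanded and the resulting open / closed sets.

expanded=(2,4); open=[(1,3) g=3 f=7, (2,2) g=3 f=7, (2,5) g=4 f=5, (3,2) g=2 f=7, (3,4) g=2 f=5, (4,2) g=1 f=7, (4,4) g=1 f=5]; closed=[(2,3), (2,4), (3,3), (4,3)]

step 1: expand (2,4) (f=5, h=2) → closed; open now [(1,3) g=3 f=7, (2,2) g=3 f=7, (2,5) g=4 f=5, (3,2) g=2 f=7, (3,4) g=2 f=5, (4,2) g=1 f=7, (4,4) g=1 f=5]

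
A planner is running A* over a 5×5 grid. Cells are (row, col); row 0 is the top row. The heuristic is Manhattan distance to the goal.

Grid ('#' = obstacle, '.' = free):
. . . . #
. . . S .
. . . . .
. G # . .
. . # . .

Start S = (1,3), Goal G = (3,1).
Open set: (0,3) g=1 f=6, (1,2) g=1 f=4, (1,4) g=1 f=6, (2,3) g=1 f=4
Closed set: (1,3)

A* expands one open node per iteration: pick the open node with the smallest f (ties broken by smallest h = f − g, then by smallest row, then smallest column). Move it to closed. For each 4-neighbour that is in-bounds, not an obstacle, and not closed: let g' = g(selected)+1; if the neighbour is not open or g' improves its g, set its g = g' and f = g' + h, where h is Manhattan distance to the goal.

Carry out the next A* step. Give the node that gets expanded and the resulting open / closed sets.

step 1: expand (1,2) (f=4, h=3) → closed; open now [(0,2) g=2 f=6, (0,3) g=1 f=6, (1,1) g=2 f=4, (1,4) g=1 f=6, (2,2) g=2 f=4, (2,3) g=1 f=4]

expanded=(1,2); open=[(0,2) g=2 f=6, (0,3) g=1 f=6, (1,1) g=2 f=4, (1,4) g=1 f=6, (2,2) g=2 f=4, (2,3) g=1 f=4]; closed=[(1,2), (1,3)]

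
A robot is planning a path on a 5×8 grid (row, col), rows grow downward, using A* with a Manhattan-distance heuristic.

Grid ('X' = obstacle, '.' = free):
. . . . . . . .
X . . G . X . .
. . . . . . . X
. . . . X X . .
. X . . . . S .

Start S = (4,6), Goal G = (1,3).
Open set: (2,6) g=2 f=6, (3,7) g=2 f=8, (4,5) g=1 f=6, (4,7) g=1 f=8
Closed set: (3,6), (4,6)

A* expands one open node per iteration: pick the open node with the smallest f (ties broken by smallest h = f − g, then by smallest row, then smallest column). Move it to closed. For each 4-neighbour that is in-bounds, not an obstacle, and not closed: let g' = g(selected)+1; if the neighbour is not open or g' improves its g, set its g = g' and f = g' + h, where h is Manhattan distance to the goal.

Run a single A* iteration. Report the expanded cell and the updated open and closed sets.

expanded=(2,6); open=[(1,6) g=3 f=6, (2,5) g=3 f=6, (3,7) g=2 f=8, (4,5) g=1 f=6, (4,7) g=1 f=8]; closed=[(2,6), (3,6), (4,6)]

step 1: expand (2,6) (f=6, h=4) → closed; open now [(1,6) g=3 f=6, (2,5) g=3 f=6, (3,7) g=2 f=8, (4,5) g=1 f=6, (4,7) g=1 f=8]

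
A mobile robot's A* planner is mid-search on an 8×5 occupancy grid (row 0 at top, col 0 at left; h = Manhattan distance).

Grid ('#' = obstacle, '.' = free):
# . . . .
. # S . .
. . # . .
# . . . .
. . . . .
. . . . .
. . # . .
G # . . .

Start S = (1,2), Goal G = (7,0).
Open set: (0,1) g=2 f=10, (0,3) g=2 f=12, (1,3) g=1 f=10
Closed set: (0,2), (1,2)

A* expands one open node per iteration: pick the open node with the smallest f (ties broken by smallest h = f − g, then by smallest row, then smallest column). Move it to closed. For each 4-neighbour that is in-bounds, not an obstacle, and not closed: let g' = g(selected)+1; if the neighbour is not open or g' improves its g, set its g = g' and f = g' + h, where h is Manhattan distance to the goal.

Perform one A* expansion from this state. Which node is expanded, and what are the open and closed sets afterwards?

step 1: expand (0,1) (f=10, h=8) → closed; open now [(0,3) g=2 f=12, (1,3) g=1 f=10]

expanded=(0,1); open=[(0,3) g=2 f=12, (1,3) g=1 f=10]; closed=[(0,1), (0,2), (1,2)]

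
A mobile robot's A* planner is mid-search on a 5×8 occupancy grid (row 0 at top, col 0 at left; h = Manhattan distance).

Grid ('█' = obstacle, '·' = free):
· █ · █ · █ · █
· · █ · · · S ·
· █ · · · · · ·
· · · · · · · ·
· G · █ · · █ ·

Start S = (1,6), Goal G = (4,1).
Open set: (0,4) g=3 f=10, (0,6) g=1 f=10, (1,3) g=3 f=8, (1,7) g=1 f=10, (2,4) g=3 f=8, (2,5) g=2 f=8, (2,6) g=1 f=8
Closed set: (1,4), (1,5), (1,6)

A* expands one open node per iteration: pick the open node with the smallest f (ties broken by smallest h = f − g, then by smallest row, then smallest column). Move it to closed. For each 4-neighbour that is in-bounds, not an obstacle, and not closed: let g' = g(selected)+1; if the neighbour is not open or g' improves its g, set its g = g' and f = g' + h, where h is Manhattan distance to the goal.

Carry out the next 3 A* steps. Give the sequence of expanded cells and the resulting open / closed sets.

order=[(1,3) → (2,3) → (2,2)]; open=[(0,4) g=3 f=10, (0,6) g=1 f=10, (1,7) g=1 f=10, (2,4) g=3 f=8, (2,5) g=2 f=8, (2,6) g=1 f=8, (3,2) g=6 f=8, (3,3) g=5 f=8]; closed=[(1,3), (1,4), (1,5), (1,6), (2,2), (2,3)]

step 1: expand (1,3) (f=8, h=5) → closed; open now [(0,4) g=3 f=10, (0,6) g=1 f=10, (1,7) g=1 f=10, (2,3) g=4 f=8, (2,4) g=3 f=8, (2,5) g=2 f=8, (2,6) g=1 f=8]
step 2: expand (2,3) (f=8, h=4) → closed; open now [(0,4) g=3 f=10, (0,6) g=1 f=10, (1,7) g=1 f=10, (2,2) g=5 f=8, (2,4) g=3 f=8, (2,5) g=2 f=8, (2,6) g=1 f=8, (3,3) g=5 f=8]
step 3: expand (2,2) (f=8, h=3) → closed; open now [(0,4) g=3 f=10, (0,6) g=1 f=10, (1,7) g=1 f=10, (2,4) g=3 f=8, (2,5) g=2 f=8, (2,6) g=1 f=8, (3,2) g=6 f=8, (3,3) g=5 f=8]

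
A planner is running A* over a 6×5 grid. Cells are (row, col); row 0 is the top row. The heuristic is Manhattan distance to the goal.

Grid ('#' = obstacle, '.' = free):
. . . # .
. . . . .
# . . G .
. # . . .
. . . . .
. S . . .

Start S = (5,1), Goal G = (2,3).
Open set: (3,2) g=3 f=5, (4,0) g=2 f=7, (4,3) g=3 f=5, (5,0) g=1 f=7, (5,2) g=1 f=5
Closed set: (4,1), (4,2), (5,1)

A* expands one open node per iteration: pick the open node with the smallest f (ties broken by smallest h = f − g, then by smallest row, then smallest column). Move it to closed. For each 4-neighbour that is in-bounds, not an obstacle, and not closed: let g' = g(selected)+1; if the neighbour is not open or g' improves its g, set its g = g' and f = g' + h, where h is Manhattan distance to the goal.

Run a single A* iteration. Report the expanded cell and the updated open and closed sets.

expanded=(3,2); open=[(2,2) g=4 f=5, (3,3) g=4 f=5, (4,0) g=2 f=7, (4,3) g=3 f=5, (5,0) g=1 f=7, (5,2) g=1 f=5]; closed=[(3,2), (4,1), (4,2), (5,1)]

step 1: expand (3,2) (f=5, h=2) → closed; open now [(2,2) g=4 f=5, (3,3) g=4 f=5, (4,0) g=2 f=7, (4,3) g=3 f=5, (5,0) g=1 f=7, (5,2) g=1 f=5]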